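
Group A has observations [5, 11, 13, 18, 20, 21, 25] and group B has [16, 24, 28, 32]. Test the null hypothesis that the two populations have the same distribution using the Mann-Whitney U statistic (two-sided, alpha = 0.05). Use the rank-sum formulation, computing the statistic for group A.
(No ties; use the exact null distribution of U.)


Step 1: Combine and sort all 11 observations; assign midranks.
sorted (value, group): (5,X), (11,X), (13,X), (16,Y), (18,X), (20,X), (21,X), (24,Y), (25,X), (28,Y), (32,Y)
ranks: 5->1, 11->2, 13->3, 16->4, 18->5, 20->6, 21->7, 24->8, 25->9, 28->10, 32->11
Step 2: Rank sum for X: R1 = 1 + 2 + 3 + 5 + 6 + 7 + 9 = 33.
Step 3: U_X = R1 - n1(n1+1)/2 = 33 - 7*8/2 = 33 - 28 = 5.
       U_Y = n1*n2 - U_X = 28 - 5 = 23.
Step 4: No ties, so the exact null distribution of U (based on enumerating the C(11,7) = 330 equally likely rank assignments) gives the two-sided p-value.
Step 5: p-value = 0.109091; compare to alpha = 0.05. fail to reject H0.

U_X = 5, p = 0.109091, fail to reject H0 at alpha = 0.05.


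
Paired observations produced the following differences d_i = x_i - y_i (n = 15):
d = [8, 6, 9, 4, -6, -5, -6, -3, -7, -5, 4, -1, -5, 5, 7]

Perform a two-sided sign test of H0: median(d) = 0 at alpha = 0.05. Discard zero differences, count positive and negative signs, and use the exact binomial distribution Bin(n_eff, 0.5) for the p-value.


Step 1: Discard zero differences. Original n = 15; n_eff = number of nonzero differences = 15.
Nonzero differences (with sign): +8, +6, +9, +4, -6, -5, -6, -3, -7, -5, +4, -1, -5, +5, +7
Step 2: Count signs: positive = 7, negative = 8.
Step 3: Under H0: P(positive) = 0.5, so the number of positives S ~ Bin(15, 0.5).
Step 4: Two-sided exact p-value = sum of Bin(15,0.5) probabilities at or below the observed probability = 1.000000.
Step 5: alpha = 0.05. fail to reject H0.

n_eff = 15, pos = 7, neg = 8, p = 1.000000, fail to reject H0.


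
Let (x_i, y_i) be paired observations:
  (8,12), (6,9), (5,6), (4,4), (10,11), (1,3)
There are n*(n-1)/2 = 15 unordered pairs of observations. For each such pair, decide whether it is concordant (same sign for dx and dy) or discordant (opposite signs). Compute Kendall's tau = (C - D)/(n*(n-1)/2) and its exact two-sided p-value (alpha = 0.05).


Step 1: Enumerate the 15 unordered pairs (i,j) with i<j and classify each by sign(x_j-x_i) * sign(y_j-y_i).
  (1,2):dx=-2,dy=-3->C; (1,3):dx=-3,dy=-6->C; (1,4):dx=-4,dy=-8->C; (1,5):dx=+2,dy=-1->D
  (1,6):dx=-7,dy=-9->C; (2,3):dx=-1,dy=-3->C; (2,4):dx=-2,dy=-5->C; (2,5):dx=+4,dy=+2->C
  (2,6):dx=-5,dy=-6->C; (3,4):dx=-1,dy=-2->C; (3,5):dx=+5,dy=+5->C; (3,6):dx=-4,dy=-3->C
  (4,5):dx=+6,dy=+7->C; (4,6):dx=-3,dy=-1->C; (5,6):dx=-9,dy=-8->C
Step 2: C = 14, D = 1, total pairs = 15.
Step 3: tau = (C - D)/(n(n-1)/2) = (14 - 1)/15 = 0.866667.
Step 4: Exact two-sided p-value (enumerate n! = 720 permutations of y under H0): p = 0.016667.
Step 5: alpha = 0.05. reject H0.

tau_b = 0.8667 (C=14, D=1), p = 0.016667, reject H0.


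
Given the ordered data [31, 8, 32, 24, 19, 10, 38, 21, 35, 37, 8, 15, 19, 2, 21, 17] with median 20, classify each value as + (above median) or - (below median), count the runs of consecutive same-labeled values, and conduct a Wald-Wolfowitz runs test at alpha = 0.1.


Step 1: Compute median = 20; label A = above, B = below.
Labels in order: ABAABBAAAABBBBAB  (n_A = 8, n_B = 8)
Step 2: Count runs R = 8.
Step 3: Under H0 (random ordering), E[R] = 2*n_A*n_B/(n_A+n_B) + 1 = 2*8*8/16 + 1 = 9.0000.
        Var[R] = 2*n_A*n_B*(2*n_A*n_B - n_A - n_B) / ((n_A+n_B)^2 * (n_A+n_B-1)) = 14336/3840 = 3.7333.
        SD[R] = 1.9322.
Step 4: Continuity-corrected z = (R + 0.5 - E[R]) / SD[R] = (8 + 0.5 - 9.0000) / 1.9322 = -0.2588.
Step 5: Two-sided p-value via normal approximation = 2*(1 - Phi(|z|)) = 0.795809.
Step 6: alpha = 0.1. fail to reject H0.

R = 8, z = -0.2588, p = 0.795809, fail to reject H0.


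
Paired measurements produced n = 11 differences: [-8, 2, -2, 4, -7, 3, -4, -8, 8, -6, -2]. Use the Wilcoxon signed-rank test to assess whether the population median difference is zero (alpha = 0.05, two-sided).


Step 1: Drop any zero differences (none here) and take |d_i|.
|d| = [8, 2, 2, 4, 7, 3, 4, 8, 8, 6, 2]
Step 2: Midrank |d_i| (ties get averaged ranks).
ranks: |8|->10, |2|->2, |2|->2, |4|->5.5, |7|->8, |3|->4, |4|->5.5, |8|->10, |8|->10, |6|->7, |2|->2
Step 3: Attach original signs; sum ranks with positive sign and with negative sign.
W+ = 2 + 5.5 + 4 + 10 = 21.5
W- = 10 + 2 + 8 + 5.5 + 10 + 7 + 2 = 44.5
(Check: W+ + W- = 66 should equal n(n+1)/2 = 66.)
Step 4: Test statistic W = min(W+, W-) = 21.5.
Step 5: Ties in |d|, so use the tie-corrected normal approximation.
        E[W] = n(n+1)/4 = 11*12/4 = 33.
        Tie groups: |d|=2 (t=3), |d|=4 (t=2), |d|=8 (t=3); sum(t^3 - t) = 54.
        Var[W] = n(n+1)(2n+1)/24 - sum(t^3-t)/48 = 3036/24 - 54/48 = 125.375.
        z = (W - E[W]) / sqrt(Var[W]) = (21.5 - 33) / 11.1971 = -1.0271.
        Two-sided p = 2*Phi(z) = 0.304396.
Step 6: alpha = 0.05. fail to reject H0.

W+ = 21.5, W- = 44.5, W = min = 21.5, p = 0.304396, fail to reject H0.


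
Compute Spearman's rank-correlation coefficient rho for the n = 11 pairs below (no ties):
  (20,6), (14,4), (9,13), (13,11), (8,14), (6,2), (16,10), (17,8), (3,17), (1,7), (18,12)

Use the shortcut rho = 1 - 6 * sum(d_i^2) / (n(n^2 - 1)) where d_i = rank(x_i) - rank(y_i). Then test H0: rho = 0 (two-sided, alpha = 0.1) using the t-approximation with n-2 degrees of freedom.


Step 1: Rank x and y separately (midranks; no ties here).
rank(x): 20->11, 14->7, 9->5, 13->6, 8->4, 6->3, 16->8, 17->9, 3->2, 1->1, 18->10
rank(y): 6->3, 4->2, 13->9, 11->7, 14->10, 2->1, 10->6, 8->5, 17->11, 7->4, 12->8
Step 2: d_i = R_x(i) - R_y(i); compute d_i^2.
  (11-3)^2=64, (7-2)^2=25, (5-9)^2=16, (6-7)^2=1, (4-10)^2=36, (3-1)^2=4, (8-6)^2=4, (9-5)^2=16, (2-11)^2=81, (1-4)^2=9, (10-8)^2=4
sum(d^2) = 260.
Step 3: rho = 1 - 6*260 / (11*(11^2 - 1)) = 1 - 1560/1320 = -0.181818.
Step 4: Under H0, t = rho * sqrt((n-2)/(1-rho^2)) = -0.5547 ~ t(9).
Step 5: Two-sided p-value from the t-distribution with 9 df = 0.592615.
Step 6: alpha = 0.1. fail to reject H0.

rho = -0.1818, p = 0.592615, fail to reject H0 at alpha = 0.1.


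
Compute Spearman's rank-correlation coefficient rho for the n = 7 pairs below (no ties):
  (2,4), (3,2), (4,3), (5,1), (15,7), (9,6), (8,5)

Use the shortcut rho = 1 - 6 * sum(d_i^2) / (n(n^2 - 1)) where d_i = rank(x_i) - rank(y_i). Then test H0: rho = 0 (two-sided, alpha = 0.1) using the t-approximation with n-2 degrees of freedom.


Step 1: Rank x and y separately (midranks; no ties here).
rank(x): 2->1, 3->2, 4->3, 5->4, 15->7, 9->6, 8->5
rank(y): 4->4, 2->2, 3->3, 1->1, 7->7, 6->6, 5->5
Step 2: d_i = R_x(i) - R_y(i); compute d_i^2.
  (1-4)^2=9, (2-2)^2=0, (3-3)^2=0, (4-1)^2=9, (7-7)^2=0, (6-6)^2=0, (5-5)^2=0
sum(d^2) = 18.
Step 3: rho = 1 - 6*18 / (7*(7^2 - 1)) = 1 - 108/336 = 0.678571.
Step 4: Under H0, t = rho * sqrt((n-2)/(1-rho^2)) = 2.0657 ~ t(5).
Step 5: Two-sided p-value from the t-distribution with 5 df = 0.093750.
Step 6: alpha = 0.1. reject H0.

rho = 0.6786, p = 0.093750, reject H0 at alpha = 0.1.


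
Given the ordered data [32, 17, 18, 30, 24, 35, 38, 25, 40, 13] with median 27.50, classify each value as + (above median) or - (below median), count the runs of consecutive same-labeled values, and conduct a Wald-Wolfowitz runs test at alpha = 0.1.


Step 1: Compute median = 27.50; label A = above, B = below.
Labels in order: ABBABAABAB  (n_A = 5, n_B = 5)
Step 2: Count runs R = 8.
Step 3: Under H0 (random ordering), E[R] = 2*n_A*n_B/(n_A+n_B) + 1 = 2*5*5/10 + 1 = 6.0000.
        Var[R] = 2*n_A*n_B*(2*n_A*n_B - n_A - n_B) / ((n_A+n_B)^2 * (n_A+n_B-1)) = 2000/900 = 2.2222.
        SD[R] = 1.4907.
Step 4: Continuity-corrected z = (R - 0.5 - E[R]) / SD[R] = (8 - 0.5 - 6.0000) / 1.4907 = 1.0062.
Step 5: Two-sided p-value via normal approximation = 2*(1 - Phi(|z|)) = 0.314305.
Step 6: alpha = 0.1. fail to reject H0.

R = 8, z = 1.0062, p = 0.314305, fail to reject H0.


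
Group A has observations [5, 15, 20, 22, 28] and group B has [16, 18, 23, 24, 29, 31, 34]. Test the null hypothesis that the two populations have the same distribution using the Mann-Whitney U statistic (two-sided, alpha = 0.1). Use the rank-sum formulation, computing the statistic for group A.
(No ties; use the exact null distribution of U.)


Step 1: Combine and sort all 12 observations; assign midranks.
sorted (value, group): (5,X), (15,X), (16,Y), (18,Y), (20,X), (22,X), (23,Y), (24,Y), (28,X), (29,Y), (31,Y), (34,Y)
ranks: 5->1, 15->2, 16->3, 18->4, 20->5, 22->6, 23->7, 24->8, 28->9, 29->10, 31->11, 34->12
Step 2: Rank sum for X: R1 = 1 + 2 + 5 + 6 + 9 = 23.
Step 3: U_X = R1 - n1(n1+1)/2 = 23 - 5*6/2 = 23 - 15 = 8.
       U_Y = n1*n2 - U_X = 35 - 8 = 27.
Step 4: No ties, so the exact null distribution of U (based on enumerating the C(12,5) = 792 equally likely rank assignments) gives the two-sided p-value.
Step 5: p-value = 0.148990; compare to alpha = 0.1. fail to reject H0.

U_X = 8, p = 0.148990, fail to reject H0 at alpha = 0.1.


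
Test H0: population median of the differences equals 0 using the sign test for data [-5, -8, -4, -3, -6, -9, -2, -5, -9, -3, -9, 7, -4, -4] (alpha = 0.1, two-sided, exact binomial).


Step 1: Discard zero differences. Original n = 14; n_eff = number of nonzero differences = 14.
Nonzero differences (with sign): -5, -8, -4, -3, -6, -9, -2, -5, -9, -3, -9, +7, -4, -4
Step 2: Count signs: positive = 1, negative = 13.
Step 3: Under H0: P(positive) = 0.5, so the number of positives S ~ Bin(14, 0.5).
Step 4: Two-sided exact p-value = sum of Bin(14,0.5) probabilities at or below the observed probability = 0.001831.
Step 5: alpha = 0.1. reject H0.

n_eff = 14, pos = 1, neg = 13, p = 0.001831, reject H0.


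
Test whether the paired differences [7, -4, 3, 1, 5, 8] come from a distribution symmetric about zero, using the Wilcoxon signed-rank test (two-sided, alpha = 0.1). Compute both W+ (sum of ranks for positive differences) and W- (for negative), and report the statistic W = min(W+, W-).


Step 1: Drop any zero differences (none here) and take |d_i|.
|d| = [7, 4, 3, 1, 5, 8]
Step 2: Midrank |d_i| (ties get averaged ranks).
ranks: |7|->5, |4|->3, |3|->2, |1|->1, |5|->4, |8|->6
Step 3: Attach original signs; sum ranks with positive sign and with negative sign.
W+ = 5 + 2 + 1 + 4 + 6 = 18
W- = 3 = 3
(Check: W+ + W- = 21 should equal n(n+1)/2 = 21.)
Step 4: Test statistic W = min(W+, W-) = 3.
Step 5: No ties, so the exact null distribution over the 2^6 = 64 sign assignments gives the two-sided p-value = 0.156250.
Step 6: alpha = 0.1. fail to reject H0.

W+ = 18, W- = 3, W = min = 3, p = 0.156250, fail to reject H0.


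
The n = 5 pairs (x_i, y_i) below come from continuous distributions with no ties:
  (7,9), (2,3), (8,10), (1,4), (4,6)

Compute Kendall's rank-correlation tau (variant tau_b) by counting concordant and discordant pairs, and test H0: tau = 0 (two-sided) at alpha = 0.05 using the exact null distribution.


Step 1: Enumerate the 10 unordered pairs (i,j) with i<j and classify each by sign(x_j-x_i) * sign(y_j-y_i).
  (1,2):dx=-5,dy=-6->C; (1,3):dx=+1,dy=+1->C; (1,4):dx=-6,dy=-5->C; (1,5):dx=-3,dy=-3->C
  (2,3):dx=+6,dy=+7->C; (2,4):dx=-1,dy=+1->D; (2,5):dx=+2,dy=+3->C; (3,4):dx=-7,dy=-6->C
  (3,5):dx=-4,dy=-4->C; (4,5):dx=+3,dy=+2->C
Step 2: C = 9, D = 1, total pairs = 10.
Step 3: tau = (C - D)/(n(n-1)/2) = (9 - 1)/10 = 0.800000.
Step 4: Exact two-sided p-value (enumerate n! = 120 permutations of y under H0): p = 0.083333.
Step 5: alpha = 0.05. fail to reject H0.

tau_b = 0.8000 (C=9, D=1), p = 0.083333, fail to reject H0.


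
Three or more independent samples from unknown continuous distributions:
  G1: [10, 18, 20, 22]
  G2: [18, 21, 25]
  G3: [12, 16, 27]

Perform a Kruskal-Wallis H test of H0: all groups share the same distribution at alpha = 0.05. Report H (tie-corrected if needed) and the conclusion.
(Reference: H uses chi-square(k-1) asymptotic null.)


Step 1: Combine all N = 10 observations and assign midranks.
sorted (value, group, rank): (10,G1,1), (12,G3,2), (16,G3,3), (18,G1,4.5), (18,G2,4.5), (20,G1,6), (21,G2,7), (22,G1,8), (25,G2,9), (27,G3,10)
Step 2: Sum ranks within each group.
R_1 = 19.5 (n_1 = 4)
R_2 = 20.5 (n_2 = 3)
R_3 = 15 (n_3 = 3)
Step 3: H = 12/(N(N+1)) * sum(R_i^2/n_i) - 3(N+1)
     = 12/(10*11) * (19.5^2/4 + 20.5^2/3 + 15^2/3) - 3*11
     = 0.109091 * 310.146 - 33
     = 0.834091.
Step 4: Ties present; correction factor C = 1 - 6/(10^3 - 10) = 0.993939. Corrected H = 0.834091 / 0.993939 = 0.839177.
Step 5: Under H0, H ~ chi^2(2); p-value = 0.657317.
Step 6: alpha = 0.05. fail to reject H0.

H = 0.8392, df = 2, p = 0.657317, fail to reject H0.


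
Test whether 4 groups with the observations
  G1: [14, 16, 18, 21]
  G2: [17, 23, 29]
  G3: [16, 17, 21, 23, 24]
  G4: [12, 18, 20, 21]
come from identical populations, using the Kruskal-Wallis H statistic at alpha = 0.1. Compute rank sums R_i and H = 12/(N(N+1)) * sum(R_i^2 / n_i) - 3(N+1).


Step 1: Combine all N = 16 observations and assign midranks.
sorted (value, group, rank): (12,G4,1), (14,G1,2), (16,G1,3.5), (16,G3,3.5), (17,G2,5.5), (17,G3,5.5), (18,G1,7.5), (18,G4,7.5), (20,G4,9), (21,G1,11), (21,G3,11), (21,G4,11), (23,G2,13.5), (23,G3,13.5), (24,G3,15), (29,G2,16)
Step 2: Sum ranks within each group.
R_1 = 24 (n_1 = 4)
R_2 = 35 (n_2 = 3)
R_3 = 48.5 (n_3 = 5)
R_4 = 28.5 (n_4 = 4)
Step 3: H = 12/(N(N+1)) * sum(R_i^2/n_i) - 3(N+1)
     = 12/(16*17) * (24^2/4 + 35^2/3 + 48.5^2/5 + 28.5^2/4) - 3*17
     = 0.044118 * 1225.85 - 51
     = 3.081434.
Step 4: Ties present; correction factor C = 1 - 48/(16^3 - 16) = 0.988235. Corrected H = 3.081434 / 0.988235 = 3.118118.
Step 5: Under H0, H ~ chi^2(3); p-value = 0.373770.
Step 6: alpha = 0.1. fail to reject H0.

H = 3.1181, df = 3, p = 0.373770, fail to reject H0.


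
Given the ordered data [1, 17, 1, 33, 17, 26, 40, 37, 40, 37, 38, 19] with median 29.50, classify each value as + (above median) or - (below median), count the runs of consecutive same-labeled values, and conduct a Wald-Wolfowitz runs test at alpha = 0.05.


Step 1: Compute median = 29.50; label A = above, B = below.
Labels in order: BBBABBAAAAAB  (n_A = 6, n_B = 6)
Step 2: Count runs R = 5.
Step 3: Under H0 (random ordering), E[R] = 2*n_A*n_B/(n_A+n_B) + 1 = 2*6*6/12 + 1 = 7.0000.
        Var[R] = 2*n_A*n_B*(2*n_A*n_B - n_A - n_B) / ((n_A+n_B)^2 * (n_A+n_B-1)) = 4320/1584 = 2.7273.
        SD[R] = 1.6514.
Step 4: Continuity-corrected z = (R + 0.5 - E[R]) / SD[R] = (5 + 0.5 - 7.0000) / 1.6514 = -0.9083.
Step 5: Two-sided p-value via normal approximation = 2*(1 - Phi(|z|)) = 0.363722.
Step 6: alpha = 0.05. fail to reject H0.

R = 5, z = -0.9083, p = 0.363722, fail to reject H0.


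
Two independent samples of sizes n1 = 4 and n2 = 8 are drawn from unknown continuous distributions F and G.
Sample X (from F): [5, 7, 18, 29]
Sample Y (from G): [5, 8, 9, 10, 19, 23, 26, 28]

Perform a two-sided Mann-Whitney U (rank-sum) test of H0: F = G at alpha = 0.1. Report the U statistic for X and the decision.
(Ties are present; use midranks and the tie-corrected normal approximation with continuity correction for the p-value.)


Step 1: Combine and sort all 12 observations; assign midranks.
sorted (value, group): (5,X), (5,Y), (7,X), (8,Y), (9,Y), (10,Y), (18,X), (19,Y), (23,Y), (26,Y), (28,Y), (29,X)
ranks: 5->1.5, 5->1.5, 7->3, 8->4, 9->5, 10->6, 18->7, 19->8, 23->9, 26->10, 28->11, 29->12
Step 2: Rank sum for X: R1 = 1.5 + 3 + 7 + 12 = 23.5.
Step 3: U_X = R1 - n1(n1+1)/2 = 23.5 - 4*5/2 = 23.5 - 10 = 13.5.
       U_Y = n1*n2 - U_X = 32 - 13.5 = 18.5.
Step 4: Ties are present, so use the tie-corrected normal approximation (with continuity correction) for the p-value.
Step 5: p-value = 0.733647; compare to alpha = 0.1. fail to reject H0.

U_X = 13.5, p = 0.733647, fail to reject H0 at alpha = 0.1.


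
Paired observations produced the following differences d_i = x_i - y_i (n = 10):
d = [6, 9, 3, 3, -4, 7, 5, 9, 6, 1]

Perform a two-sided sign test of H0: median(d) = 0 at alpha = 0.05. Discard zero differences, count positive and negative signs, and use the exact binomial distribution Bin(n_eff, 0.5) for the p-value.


Step 1: Discard zero differences. Original n = 10; n_eff = number of nonzero differences = 10.
Nonzero differences (with sign): +6, +9, +3, +3, -4, +7, +5, +9, +6, +1
Step 2: Count signs: positive = 9, negative = 1.
Step 3: Under H0: P(positive) = 0.5, so the number of positives S ~ Bin(10, 0.5).
Step 4: Two-sided exact p-value = sum of Bin(10,0.5) probabilities at or below the observed probability = 0.021484.
Step 5: alpha = 0.05. reject H0.

n_eff = 10, pos = 9, neg = 1, p = 0.021484, reject H0.


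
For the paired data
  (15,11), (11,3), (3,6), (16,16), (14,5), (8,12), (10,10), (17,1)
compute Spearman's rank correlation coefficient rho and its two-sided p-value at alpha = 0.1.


Step 1: Rank x and y separately (midranks; no ties here).
rank(x): 15->6, 11->4, 3->1, 16->7, 14->5, 8->2, 10->3, 17->8
rank(y): 11->6, 3->2, 6->4, 16->8, 5->3, 12->7, 10->5, 1->1
Step 2: d_i = R_x(i) - R_y(i); compute d_i^2.
  (6-6)^2=0, (4-2)^2=4, (1-4)^2=9, (7-8)^2=1, (5-3)^2=4, (2-7)^2=25, (3-5)^2=4, (8-1)^2=49
sum(d^2) = 96.
Step 3: rho = 1 - 6*96 / (8*(8^2 - 1)) = 1 - 576/504 = -0.142857.
Step 4: Under H0, t = rho * sqrt((n-2)/(1-rho^2)) = -0.3536 ~ t(6).
Step 5: Two-sided p-value from the t-distribution with 6 df = 0.735765.
Step 6: alpha = 0.1. fail to reject H0.

rho = -0.1429, p = 0.735765, fail to reject H0 at alpha = 0.1.


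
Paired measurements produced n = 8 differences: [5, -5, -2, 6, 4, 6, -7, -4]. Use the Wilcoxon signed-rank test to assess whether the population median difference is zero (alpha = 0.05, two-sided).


Step 1: Drop any zero differences (none here) and take |d_i|.
|d| = [5, 5, 2, 6, 4, 6, 7, 4]
Step 2: Midrank |d_i| (ties get averaged ranks).
ranks: |5|->4.5, |5|->4.5, |2|->1, |6|->6.5, |4|->2.5, |6|->6.5, |7|->8, |4|->2.5
Step 3: Attach original signs; sum ranks with positive sign and with negative sign.
W+ = 4.5 + 6.5 + 2.5 + 6.5 = 20
W- = 4.5 + 1 + 8 + 2.5 = 16
(Check: W+ + W- = 36 should equal n(n+1)/2 = 36.)
Step 4: Test statistic W = min(W+, W-) = 16.
Step 5: Ties in |d|, so use the tie-corrected normal approximation.
        E[W] = n(n+1)/4 = 8*9/4 = 18.
        Tie groups: |d|=4 (t=2), |d|=5 (t=2), |d|=6 (t=2); sum(t^3 - t) = 18.
        Var[W] = n(n+1)(2n+1)/24 - sum(t^3-t)/48 = 1224/24 - 18/48 = 50.625.
        z = (W - E[W]) / sqrt(Var[W]) = (16 - 18) / 7.1151 = -0.2811.
        Two-sided p = 2*Phi(z) = 0.778640.
Step 6: alpha = 0.05. fail to reject H0.

W+ = 20, W- = 16, W = min = 16, p = 0.778640, fail to reject H0.


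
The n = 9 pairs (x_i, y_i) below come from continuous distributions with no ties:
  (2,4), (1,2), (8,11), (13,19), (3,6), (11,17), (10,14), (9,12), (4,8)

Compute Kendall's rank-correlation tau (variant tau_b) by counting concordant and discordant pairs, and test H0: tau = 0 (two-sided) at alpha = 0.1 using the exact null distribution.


Step 1: Enumerate the 36 unordered pairs (i,j) with i<j and classify each by sign(x_j-x_i) * sign(y_j-y_i).
  (1,2):dx=-1,dy=-2->C; (1,3):dx=+6,dy=+7->C; (1,4):dx=+11,dy=+15->C; (1,5):dx=+1,dy=+2->C
  (1,6):dx=+9,dy=+13->C; (1,7):dx=+8,dy=+10->C; (1,8):dx=+7,dy=+8->C; (1,9):dx=+2,dy=+4->C
  (2,3):dx=+7,dy=+9->C; (2,4):dx=+12,dy=+17->C; (2,5):dx=+2,dy=+4->C; (2,6):dx=+10,dy=+15->C
  (2,7):dx=+9,dy=+12->C; (2,8):dx=+8,dy=+10->C; (2,9):dx=+3,dy=+6->C; (3,4):dx=+5,dy=+8->C
  (3,5):dx=-5,dy=-5->C; (3,6):dx=+3,dy=+6->C; (3,7):dx=+2,dy=+3->C; (3,8):dx=+1,dy=+1->C
  (3,9):dx=-4,dy=-3->C; (4,5):dx=-10,dy=-13->C; (4,6):dx=-2,dy=-2->C; (4,7):dx=-3,dy=-5->C
  (4,8):dx=-4,dy=-7->C; (4,9):dx=-9,dy=-11->C; (5,6):dx=+8,dy=+11->C; (5,7):dx=+7,dy=+8->C
  (5,8):dx=+6,dy=+6->C; (5,9):dx=+1,dy=+2->C; (6,7):dx=-1,dy=-3->C; (6,8):dx=-2,dy=-5->C
  (6,9):dx=-7,dy=-9->C; (7,8):dx=-1,dy=-2->C; (7,9):dx=-6,dy=-6->C; (8,9):dx=-5,dy=-4->C
Step 2: C = 36, D = 0, total pairs = 36.
Step 3: tau = (C - D)/(n(n-1)/2) = (36 - 0)/36 = 1.000000.
Step 4: Exact two-sided p-value (enumerate n! = 362880 permutations of y under H0): p = 0.000006.
Step 5: alpha = 0.1. reject H0.

tau_b = 1.0000 (C=36, D=0), p = 0.000006, reject H0.


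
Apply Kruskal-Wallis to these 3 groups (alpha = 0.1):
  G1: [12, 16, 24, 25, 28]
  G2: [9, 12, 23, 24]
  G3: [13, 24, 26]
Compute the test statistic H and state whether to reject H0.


Step 1: Combine all N = 12 observations and assign midranks.
sorted (value, group, rank): (9,G2,1), (12,G1,2.5), (12,G2,2.5), (13,G3,4), (16,G1,5), (23,G2,6), (24,G1,8), (24,G2,8), (24,G3,8), (25,G1,10), (26,G3,11), (28,G1,12)
Step 2: Sum ranks within each group.
R_1 = 37.5 (n_1 = 5)
R_2 = 17.5 (n_2 = 4)
R_3 = 23 (n_3 = 3)
Step 3: H = 12/(N(N+1)) * sum(R_i^2/n_i) - 3(N+1)
     = 12/(12*13) * (37.5^2/5 + 17.5^2/4 + 23^2/3) - 3*13
     = 0.076923 * 534.146 - 39
     = 2.088141.
Step 4: Ties present; correction factor C = 1 - 30/(12^3 - 12) = 0.982517. Corrected H = 2.088141 / 0.982517 = 2.125297.
Step 5: Under H0, H ~ chi^2(2); p-value = 0.345540.
Step 6: alpha = 0.1. fail to reject H0.

H = 2.1253, df = 2, p = 0.345540, fail to reject H0.


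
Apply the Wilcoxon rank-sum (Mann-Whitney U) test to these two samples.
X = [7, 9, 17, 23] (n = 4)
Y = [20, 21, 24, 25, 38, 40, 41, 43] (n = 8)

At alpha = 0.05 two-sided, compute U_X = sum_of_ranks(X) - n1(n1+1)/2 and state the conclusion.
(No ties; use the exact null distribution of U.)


Step 1: Combine and sort all 12 observations; assign midranks.
sorted (value, group): (7,X), (9,X), (17,X), (20,Y), (21,Y), (23,X), (24,Y), (25,Y), (38,Y), (40,Y), (41,Y), (43,Y)
ranks: 7->1, 9->2, 17->3, 20->4, 21->5, 23->6, 24->7, 25->8, 38->9, 40->10, 41->11, 43->12
Step 2: Rank sum for X: R1 = 1 + 2 + 3 + 6 = 12.
Step 3: U_X = R1 - n1(n1+1)/2 = 12 - 4*5/2 = 12 - 10 = 2.
       U_Y = n1*n2 - U_X = 32 - 2 = 30.
Step 4: No ties, so the exact null distribution of U (based on enumerating the C(12,4) = 495 equally likely rank assignments) gives the two-sided p-value.
Step 5: p-value = 0.016162; compare to alpha = 0.05. reject H0.

U_X = 2, p = 0.016162, reject H0 at alpha = 0.05.


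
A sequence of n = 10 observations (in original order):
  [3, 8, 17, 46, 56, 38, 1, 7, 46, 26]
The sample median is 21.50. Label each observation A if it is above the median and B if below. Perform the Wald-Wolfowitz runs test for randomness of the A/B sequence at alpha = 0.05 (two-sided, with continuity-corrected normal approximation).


Step 1: Compute median = 21.50; label A = above, B = below.
Labels in order: BBBAAABBAA  (n_A = 5, n_B = 5)
Step 2: Count runs R = 4.
Step 3: Under H0 (random ordering), E[R] = 2*n_A*n_B/(n_A+n_B) + 1 = 2*5*5/10 + 1 = 6.0000.
        Var[R] = 2*n_A*n_B*(2*n_A*n_B - n_A - n_B) / ((n_A+n_B)^2 * (n_A+n_B-1)) = 2000/900 = 2.2222.
        SD[R] = 1.4907.
Step 4: Continuity-corrected z = (R + 0.5 - E[R]) / SD[R] = (4 + 0.5 - 6.0000) / 1.4907 = -1.0062.
Step 5: Two-sided p-value via normal approximation = 2*(1 - Phi(|z|)) = 0.314305.
Step 6: alpha = 0.05. fail to reject H0.

R = 4, z = -1.0062, p = 0.314305, fail to reject H0.


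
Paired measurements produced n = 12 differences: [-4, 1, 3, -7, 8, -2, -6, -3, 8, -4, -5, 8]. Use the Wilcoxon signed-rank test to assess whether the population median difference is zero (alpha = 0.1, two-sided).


Step 1: Drop any zero differences (none here) and take |d_i|.
|d| = [4, 1, 3, 7, 8, 2, 6, 3, 8, 4, 5, 8]
Step 2: Midrank |d_i| (ties get averaged ranks).
ranks: |4|->5.5, |1|->1, |3|->3.5, |7|->9, |8|->11, |2|->2, |6|->8, |3|->3.5, |8|->11, |4|->5.5, |5|->7, |8|->11
Step 3: Attach original signs; sum ranks with positive sign and with negative sign.
W+ = 1 + 3.5 + 11 + 11 + 11 = 37.5
W- = 5.5 + 9 + 2 + 8 + 3.5 + 5.5 + 7 = 40.5
(Check: W+ + W- = 78 should equal n(n+1)/2 = 78.)
Step 4: Test statistic W = min(W+, W-) = 37.5.
Step 5: Ties in |d|, so use the tie-corrected normal approximation.
        E[W] = n(n+1)/4 = 12*13/4 = 39.
        Tie groups: |d|=3 (t=2), |d|=4 (t=2), |d|=8 (t=3); sum(t^3 - t) = 36.
        Var[W] = n(n+1)(2n+1)/24 - sum(t^3-t)/48 = 3900/24 - 36/48 = 161.75.
        z = (W - E[W]) / sqrt(Var[W]) = (37.5 - 39) / 12.7181 = -0.1179.
        Two-sided p = 2*Phi(z) = 0.906113.
Step 6: alpha = 0.1. fail to reject H0.

W+ = 37.5, W- = 40.5, W = min = 37.5, p = 0.906113, fail to reject H0.


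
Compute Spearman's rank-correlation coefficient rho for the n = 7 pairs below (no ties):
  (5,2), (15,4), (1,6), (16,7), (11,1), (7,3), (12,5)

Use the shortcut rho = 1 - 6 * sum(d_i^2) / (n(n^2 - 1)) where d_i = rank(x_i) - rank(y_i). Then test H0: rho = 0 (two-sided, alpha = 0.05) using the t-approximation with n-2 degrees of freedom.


Step 1: Rank x and y separately (midranks; no ties here).
rank(x): 5->2, 15->6, 1->1, 16->7, 11->4, 7->3, 12->5
rank(y): 2->2, 4->4, 6->6, 7->7, 1->1, 3->3, 5->5
Step 2: d_i = R_x(i) - R_y(i); compute d_i^2.
  (2-2)^2=0, (6-4)^2=4, (1-6)^2=25, (7-7)^2=0, (4-1)^2=9, (3-3)^2=0, (5-5)^2=0
sum(d^2) = 38.
Step 3: rho = 1 - 6*38 / (7*(7^2 - 1)) = 1 - 228/336 = 0.321429.
Step 4: Under H0, t = rho * sqrt((n-2)/(1-rho^2)) = 0.7590 ~ t(5).
Step 5: Two-sided p-value from the t-distribution with 5 df = 0.482072.
Step 6: alpha = 0.05. fail to reject H0.

rho = 0.3214, p = 0.482072, fail to reject H0 at alpha = 0.05.


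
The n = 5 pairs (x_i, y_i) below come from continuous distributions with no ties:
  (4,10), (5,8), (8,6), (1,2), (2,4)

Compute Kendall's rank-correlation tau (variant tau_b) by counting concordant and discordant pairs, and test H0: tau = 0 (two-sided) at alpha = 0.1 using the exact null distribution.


Step 1: Enumerate the 10 unordered pairs (i,j) with i<j and classify each by sign(x_j-x_i) * sign(y_j-y_i).
  (1,2):dx=+1,dy=-2->D; (1,3):dx=+4,dy=-4->D; (1,4):dx=-3,dy=-8->C; (1,5):dx=-2,dy=-6->C
  (2,3):dx=+3,dy=-2->D; (2,4):dx=-4,dy=-6->C; (2,5):dx=-3,dy=-4->C; (3,4):dx=-7,dy=-4->C
  (3,5):dx=-6,dy=-2->C; (4,5):dx=+1,dy=+2->C
Step 2: C = 7, D = 3, total pairs = 10.
Step 3: tau = (C - D)/(n(n-1)/2) = (7 - 3)/10 = 0.400000.
Step 4: Exact two-sided p-value (enumerate n! = 120 permutations of y under H0): p = 0.483333.
Step 5: alpha = 0.1. fail to reject H0.

tau_b = 0.4000 (C=7, D=3), p = 0.483333, fail to reject H0.


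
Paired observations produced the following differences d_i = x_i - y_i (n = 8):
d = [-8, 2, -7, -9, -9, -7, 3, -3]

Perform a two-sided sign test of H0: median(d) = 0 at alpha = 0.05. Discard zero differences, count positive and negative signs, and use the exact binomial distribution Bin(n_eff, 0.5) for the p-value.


Step 1: Discard zero differences. Original n = 8; n_eff = number of nonzero differences = 8.
Nonzero differences (with sign): -8, +2, -7, -9, -9, -7, +3, -3
Step 2: Count signs: positive = 2, negative = 6.
Step 3: Under H0: P(positive) = 0.5, so the number of positives S ~ Bin(8, 0.5).
Step 4: Two-sided exact p-value = sum of Bin(8,0.5) probabilities at or below the observed probability = 0.289062.
Step 5: alpha = 0.05. fail to reject H0.

n_eff = 8, pos = 2, neg = 6, p = 0.289062, fail to reject H0.


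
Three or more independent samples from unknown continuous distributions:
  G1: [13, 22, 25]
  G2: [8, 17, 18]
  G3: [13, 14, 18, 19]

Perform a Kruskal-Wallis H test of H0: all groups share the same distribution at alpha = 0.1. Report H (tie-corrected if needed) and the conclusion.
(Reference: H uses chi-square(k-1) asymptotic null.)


Step 1: Combine all N = 10 observations and assign midranks.
sorted (value, group, rank): (8,G2,1), (13,G1,2.5), (13,G3,2.5), (14,G3,4), (17,G2,5), (18,G2,6.5), (18,G3,6.5), (19,G3,8), (22,G1,9), (25,G1,10)
Step 2: Sum ranks within each group.
R_1 = 21.5 (n_1 = 3)
R_2 = 12.5 (n_2 = 3)
R_3 = 21 (n_3 = 4)
Step 3: H = 12/(N(N+1)) * sum(R_i^2/n_i) - 3(N+1)
     = 12/(10*11) * (21.5^2/3 + 12.5^2/3 + 21^2/4) - 3*11
     = 0.109091 * 316.417 - 33
     = 1.518182.
Step 4: Ties present; correction factor C = 1 - 12/(10^3 - 10) = 0.987879. Corrected H = 1.518182 / 0.987879 = 1.536810.
Step 5: Under H0, H ~ chi^2(2); p-value = 0.463752.
Step 6: alpha = 0.1. fail to reject H0.

H = 1.5368, df = 2, p = 0.463752, fail to reject H0.


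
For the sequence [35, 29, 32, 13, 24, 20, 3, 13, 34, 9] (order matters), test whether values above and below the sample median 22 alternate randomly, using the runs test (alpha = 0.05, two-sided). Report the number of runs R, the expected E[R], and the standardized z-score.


Step 1: Compute median = 22; label A = above, B = below.
Labels in order: AAABABBBAB  (n_A = 5, n_B = 5)
Step 2: Count runs R = 6.
Step 3: Under H0 (random ordering), E[R] = 2*n_A*n_B/(n_A+n_B) + 1 = 2*5*5/10 + 1 = 6.0000.
        Var[R] = 2*n_A*n_B*(2*n_A*n_B - n_A - n_B) / ((n_A+n_B)^2 * (n_A+n_B-1)) = 2000/900 = 2.2222.
        SD[R] = 1.4907.
Step 4: R = E[R], so z = 0 with no continuity correction.
Step 5: Two-sided p-value via normal approximation = 2*(1 - Phi(|z|)) = 1.000000.
Step 6: alpha = 0.05. fail to reject H0.

R = 6, z = 0.0000, p = 1.000000, fail to reject H0.


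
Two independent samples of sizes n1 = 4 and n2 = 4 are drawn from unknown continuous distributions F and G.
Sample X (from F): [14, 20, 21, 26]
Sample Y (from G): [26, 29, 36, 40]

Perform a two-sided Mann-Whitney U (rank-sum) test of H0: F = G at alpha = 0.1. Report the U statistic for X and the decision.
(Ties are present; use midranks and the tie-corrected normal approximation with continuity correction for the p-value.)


Step 1: Combine and sort all 8 observations; assign midranks.
sorted (value, group): (14,X), (20,X), (21,X), (26,X), (26,Y), (29,Y), (36,Y), (40,Y)
ranks: 14->1, 20->2, 21->3, 26->4.5, 26->4.5, 29->6, 36->7, 40->8
Step 2: Rank sum for X: R1 = 1 + 2 + 3 + 4.5 = 10.5.
Step 3: U_X = R1 - n1(n1+1)/2 = 10.5 - 4*5/2 = 10.5 - 10 = 0.5.
       U_Y = n1*n2 - U_X = 16 - 0.5 = 15.5.
Step 4: Ties are present, so use the tie-corrected normal approximation (with continuity correction) for the p-value.
Step 5: p-value = 0.042066; compare to alpha = 0.1. reject H0.

U_X = 0.5, p = 0.042066, reject H0 at alpha = 0.1.


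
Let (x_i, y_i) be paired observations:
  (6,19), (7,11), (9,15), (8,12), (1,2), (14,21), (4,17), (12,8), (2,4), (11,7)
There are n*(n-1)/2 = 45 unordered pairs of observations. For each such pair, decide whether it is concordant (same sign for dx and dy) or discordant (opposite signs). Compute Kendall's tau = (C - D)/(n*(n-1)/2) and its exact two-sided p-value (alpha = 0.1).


Step 1: Enumerate the 45 unordered pairs (i,j) with i<j and classify each by sign(x_j-x_i) * sign(y_j-y_i).
  (1,2):dx=+1,dy=-8->D; (1,3):dx=+3,dy=-4->D; (1,4):dx=+2,dy=-7->D; (1,5):dx=-5,dy=-17->C
  (1,6):dx=+8,dy=+2->C; (1,7):dx=-2,dy=-2->C; (1,8):dx=+6,dy=-11->D; (1,9):dx=-4,dy=-15->C
  (1,10):dx=+5,dy=-12->D; (2,3):dx=+2,dy=+4->C; (2,4):dx=+1,dy=+1->C; (2,5):dx=-6,dy=-9->C
  (2,6):dx=+7,dy=+10->C; (2,7):dx=-3,dy=+6->D; (2,8):dx=+5,dy=-3->D; (2,9):dx=-5,dy=-7->C
  (2,10):dx=+4,dy=-4->D; (3,4):dx=-1,dy=-3->C; (3,5):dx=-8,dy=-13->C; (3,6):dx=+5,dy=+6->C
  (3,7):dx=-5,dy=+2->D; (3,8):dx=+3,dy=-7->D; (3,9):dx=-7,dy=-11->C; (3,10):dx=+2,dy=-8->D
  (4,5):dx=-7,dy=-10->C; (4,6):dx=+6,dy=+9->C; (4,7):dx=-4,dy=+5->D; (4,8):dx=+4,dy=-4->D
  (4,9):dx=-6,dy=-8->C; (4,10):dx=+3,dy=-5->D; (5,6):dx=+13,dy=+19->C; (5,7):dx=+3,dy=+15->C
  (5,8):dx=+11,dy=+6->C; (5,9):dx=+1,dy=+2->C; (5,10):dx=+10,dy=+5->C; (6,7):dx=-10,dy=-4->C
  (6,8):dx=-2,dy=-13->C; (6,9):dx=-12,dy=-17->C; (6,10):dx=-3,dy=-14->C; (7,8):dx=+8,dy=-9->D
  (7,9):dx=-2,dy=-13->C; (7,10):dx=+7,dy=-10->D; (8,9):dx=-10,dy=-4->C; (8,10):dx=-1,dy=-1->C
  (9,10):dx=+9,dy=+3->C
Step 2: C = 29, D = 16, total pairs = 45.
Step 3: tau = (C - D)/(n(n-1)/2) = (29 - 16)/45 = 0.288889.
Step 4: Exact two-sided p-value (enumerate n! = 3628800 permutations of y under H0): p = 0.291248.
Step 5: alpha = 0.1. fail to reject H0.

tau_b = 0.2889 (C=29, D=16), p = 0.291248, fail to reject H0.


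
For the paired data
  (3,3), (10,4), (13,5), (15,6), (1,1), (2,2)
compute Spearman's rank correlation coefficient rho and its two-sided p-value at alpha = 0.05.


Step 1: Rank x and y separately (midranks; no ties here).
rank(x): 3->3, 10->4, 13->5, 15->6, 1->1, 2->2
rank(y): 3->3, 4->4, 5->5, 6->6, 1->1, 2->2
Step 2: d_i = R_x(i) - R_y(i); compute d_i^2.
  (3-3)^2=0, (4-4)^2=0, (5-5)^2=0, (6-6)^2=0, (1-1)^2=0, (2-2)^2=0
sum(d^2) = 0.
Step 3: rho = 1 - 6*0 / (6*(6^2 - 1)) = 1 - 0/210 = 1.000000.
Step 5: Two-sided p-value from the t-distribution with 4 df = 0.000000.
Step 6: alpha = 0.05. reject H0.

rho = 1.0000, p = 0.000000, reject H0 at alpha = 0.05.


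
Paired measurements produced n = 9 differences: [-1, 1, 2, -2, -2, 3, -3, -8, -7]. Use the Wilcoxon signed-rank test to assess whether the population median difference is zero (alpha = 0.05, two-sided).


Step 1: Drop any zero differences (none here) and take |d_i|.
|d| = [1, 1, 2, 2, 2, 3, 3, 8, 7]
Step 2: Midrank |d_i| (ties get averaged ranks).
ranks: |1|->1.5, |1|->1.5, |2|->4, |2|->4, |2|->4, |3|->6.5, |3|->6.5, |8|->9, |7|->8
Step 3: Attach original signs; sum ranks with positive sign and with negative sign.
W+ = 1.5 + 4 + 6.5 = 12
W- = 1.5 + 4 + 4 + 6.5 + 9 + 8 = 33
(Check: W+ + W- = 45 should equal n(n+1)/2 = 45.)
Step 4: Test statistic W = min(W+, W-) = 12.
Step 5: Ties in |d|, so use the tie-corrected normal approximation.
        E[W] = n(n+1)/4 = 9*10/4 = 22.5.
        Tie groups: |d|=1 (t=2), |d|=2 (t=3), |d|=3 (t=2); sum(t^3 - t) = 36.
        Var[W] = n(n+1)(2n+1)/24 - sum(t^3-t)/48 = 1710/24 - 36/48 = 70.5.
        z = (W - E[W]) / sqrt(Var[W]) = (12 - 22.5) / 8.3964 = -1.2505.
        Two-sided p = 2*Phi(z) = 0.211105.
Step 6: alpha = 0.05. fail to reject H0.

W+ = 12, W- = 33, W = min = 12, p = 0.211105, fail to reject H0.


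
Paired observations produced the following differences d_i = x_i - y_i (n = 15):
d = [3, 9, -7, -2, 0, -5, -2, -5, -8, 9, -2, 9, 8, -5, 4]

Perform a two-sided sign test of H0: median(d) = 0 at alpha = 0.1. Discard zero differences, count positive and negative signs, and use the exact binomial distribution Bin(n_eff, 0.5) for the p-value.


Step 1: Discard zero differences. Original n = 15; n_eff = number of nonzero differences = 14.
Nonzero differences (with sign): +3, +9, -7, -2, -5, -2, -5, -8, +9, -2, +9, +8, -5, +4
Step 2: Count signs: positive = 6, negative = 8.
Step 3: Under H0: P(positive) = 0.5, so the number of positives S ~ Bin(14, 0.5).
Step 4: Two-sided exact p-value = sum of Bin(14,0.5) probabilities at or below the observed probability = 0.790527.
Step 5: alpha = 0.1. fail to reject H0.

n_eff = 14, pos = 6, neg = 8, p = 0.790527, fail to reject H0.


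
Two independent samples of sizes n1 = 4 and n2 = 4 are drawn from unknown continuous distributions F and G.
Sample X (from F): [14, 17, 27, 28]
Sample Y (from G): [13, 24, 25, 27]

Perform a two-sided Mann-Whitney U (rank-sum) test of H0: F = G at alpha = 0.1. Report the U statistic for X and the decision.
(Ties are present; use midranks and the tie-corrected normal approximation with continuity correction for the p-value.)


Step 1: Combine and sort all 8 observations; assign midranks.
sorted (value, group): (13,Y), (14,X), (17,X), (24,Y), (25,Y), (27,X), (27,Y), (28,X)
ranks: 13->1, 14->2, 17->3, 24->4, 25->5, 27->6.5, 27->6.5, 28->8
Step 2: Rank sum for X: R1 = 2 + 3 + 6.5 + 8 = 19.5.
Step 3: U_X = R1 - n1(n1+1)/2 = 19.5 - 4*5/2 = 19.5 - 10 = 9.5.
       U_Y = n1*n2 - U_X = 16 - 9.5 = 6.5.
Step 4: Ties are present, so use the tie-corrected normal approximation (with continuity correction) for the p-value.
Step 5: p-value = 0.771503; compare to alpha = 0.1. fail to reject H0.

U_X = 9.5, p = 0.771503, fail to reject H0 at alpha = 0.1.


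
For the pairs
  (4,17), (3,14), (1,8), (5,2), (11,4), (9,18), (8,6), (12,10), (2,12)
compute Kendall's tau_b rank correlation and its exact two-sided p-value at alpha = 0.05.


Step 1: Enumerate the 36 unordered pairs (i,j) with i<j and classify each by sign(x_j-x_i) * sign(y_j-y_i).
  (1,2):dx=-1,dy=-3->C; (1,3):dx=-3,dy=-9->C; (1,4):dx=+1,dy=-15->D; (1,5):dx=+7,dy=-13->D
  (1,6):dx=+5,dy=+1->C; (1,7):dx=+4,dy=-11->D; (1,8):dx=+8,dy=-7->D; (1,9):dx=-2,dy=-5->C
  (2,3):dx=-2,dy=-6->C; (2,4):dx=+2,dy=-12->D; (2,5):dx=+8,dy=-10->D; (2,6):dx=+6,dy=+4->C
  (2,7):dx=+5,dy=-8->D; (2,8):dx=+9,dy=-4->D; (2,9):dx=-1,dy=-2->C; (3,4):dx=+4,dy=-6->D
  (3,5):dx=+10,dy=-4->D; (3,6):dx=+8,dy=+10->C; (3,7):dx=+7,dy=-2->D; (3,8):dx=+11,dy=+2->C
  (3,9):dx=+1,dy=+4->C; (4,5):dx=+6,dy=+2->C; (4,6):dx=+4,dy=+16->C; (4,7):dx=+3,dy=+4->C
  (4,8):dx=+7,dy=+8->C; (4,9):dx=-3,dy=+10->D; (5,6):dx=-2,dy=+14->D; (5,7):dx=-3,dy=+2->D
  (5,8):dx=+1,dy=+6->C; (5,9):dx=-9,dy=+8->D; (6,7):dx=-1,dy=-12->C; (6,8):dx=+3,dy=-8->D
  (6,9):dx=-7,dy=-6->C; (7,8):dx=+4,dy=+4->C; (7,9):dx=-6,dy=+6->D; (8,9):dx=-10,dy=+2->D
Step 2: C = 18, D = 18, total pairs = 36.
Step 3: tau = (C - D)/(n(n-1)/2) = (18 - 18)/36 = 0.000000.
Step 4: Exact two-sided p-value (enumerate n! = 362880 permutations of y under H0): p = 1.000000.
Step 5: alpha = 0.05. fail to reject H0.

tau_b = 0.0000 (C=18, D=18), p = 1.000000, fail to reject H0.


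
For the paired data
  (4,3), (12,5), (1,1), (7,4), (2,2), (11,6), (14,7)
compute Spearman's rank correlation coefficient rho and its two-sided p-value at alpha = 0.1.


Step 1: Rank x and y separately (midranks; no ties here).
rank(x): 4->3, 12->6, 1->1, 7->4, 2->2, 11->5, 14->7
rank(y): 3->3, 5->5, 1->1, 4->4, 2->2, 6->6, 7->7
Step 2: d_i = R_x(i) - R_y(i); compute d_i^2.
  (3-3)^2=0, (6-5)^2=1, (1-1)^2=0, (4-4)^2=0, (2-2)^2=0, (5-6)^2=1, (7-7)^2=0
sum(d^2) = 2.
Step 3: rho = 1 - 6*2 / (7*(7^2 - 1)) = 1 - 12/336 = 0.964286.
Step 4: Under H0, t = rho * sqrt((n-2)/(1-rho^2)) = 8.1408 ~ t(5).
Step 5: Two-sided p-value from the t-distribution with 5 df = 0.000454.
Step 6: alpha = 0.1. reject H0.

rho = 0.9643, p = 0.000454, reject H0 at alpha = 0.1.


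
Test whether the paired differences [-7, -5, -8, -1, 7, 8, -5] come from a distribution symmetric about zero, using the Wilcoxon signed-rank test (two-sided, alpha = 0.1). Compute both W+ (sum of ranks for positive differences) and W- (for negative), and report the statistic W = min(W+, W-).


Step 1: Drop any zero differences (none here) and take |d_i|.
|d| = [7, 5, 8, 1, 7, 8, 5]
Step 2: Midrank |d_i| (ties get averaged ranks).
ranks: |7|->4.5, |5|->2.5, |8|->6.5, |1|->1, |7|->4.5, |8|->6.5, |5|->2.5
Step 3: Attach original signs; sum ranks with positive sign and with negative sign.
W+ = 4.5 + 6.5 = 11
W- = 4.5 + 2.5 + 6.5 + 1 + 2.5 = 17
(Check: W+ + W- = 28 should equal n(n+1)/2 = 28.)
Step 4: Test statistic W = min(W+, W-) = 11.
Step 5: Ties in |d|, so use the tie-corrected normal approximation.
        E[W] = n(n+1)/4 = 7*8/4 = 14.
        Tie groups: |d|=5 (t=2), |d|=7 (t=2), |d|=8 (t=2); sum(t^3 - t) = 18.
        Var[W] = n(n+1)(2n+1)/24 - sum(t^3-t)/48 = 840/24 - 18/48 = 34.625.
        z = (W - E[W]) / sqrt(Var[W]) = (11 - 14) / 5.8843 = -0.5098.
        Two-sided p = 2*Phi(z) = 0.610170.
Step 6: alpha = 0.1. fail to reject H0.

W+ = 11, W- = 17, W = min = 11, p = 0.610170, fail to reject H0.


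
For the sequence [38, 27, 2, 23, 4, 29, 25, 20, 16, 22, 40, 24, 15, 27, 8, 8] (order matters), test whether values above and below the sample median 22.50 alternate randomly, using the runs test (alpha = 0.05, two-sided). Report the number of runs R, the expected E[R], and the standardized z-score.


Step 1: Compute median = 22.50; label A = above, B = below.
Labels in order: AABABAABBBAABABB  (n_A = 8, n_B = 8)
Step 2: Count runs R = 10.
Step 3: Under H0 (random ordering), E[R] = 2*n_A*n_B/(n_A+n_B) + 1 = 2*8*8/16 + 1 = 9.0000.
        Var[R] = 2*n_A*n_B*(2*n_A*n_B - n_A - n_B) / ((n_A+n_B)^2 * (n_A+n_B-1)) = 14336/3840 = 3.7333.
        SD[R] = 1.9322.
Step 4: Continuity-corrected z = (R - 0.5 - E[R]) / SD[R] = (10 - 0.5 - 9.0000) / 1.9322 = 0.2588.
Step 5: Two-sided p-value via normal approximation = 2*(1 - Phi(|z|)) = 0.795809.
Step 6: alpha = 0.05. fail to reject H0.

R = 10, z = 0.2588, p = 0.795809, fail to reject H0.


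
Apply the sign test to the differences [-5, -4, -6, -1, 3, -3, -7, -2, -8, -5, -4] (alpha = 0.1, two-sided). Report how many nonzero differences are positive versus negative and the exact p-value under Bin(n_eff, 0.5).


Step 1: Discard zero differences. Original n = 11; n_eff = number of nonzero differences = 11.
Nonzero differences (with sign): -5, -4, -6, -1, +3, -3, -7, -2, -8, -5, -4
Step 2: Count signs: positive = 1, negative = 10.
Step 3: Under H0: P(positive) = 0.5, so the number of positives S ~ Bin(11, 0.5).
Step 4: Two-sided exact p-value = sum of Bin(11,0.5) probabilities at or below the observed probability = 0.011719.
Step 5: alpha = 0.1. reject H0.

n_eff = 11, pos = 1, neg = 10, p = 0.011719, reject H0.
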